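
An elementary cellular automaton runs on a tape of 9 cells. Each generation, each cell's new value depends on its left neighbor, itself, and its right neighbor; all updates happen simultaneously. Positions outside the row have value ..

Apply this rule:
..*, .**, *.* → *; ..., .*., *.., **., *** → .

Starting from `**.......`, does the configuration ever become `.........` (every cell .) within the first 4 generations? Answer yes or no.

*........
.........
all cells are . at generation 2

yes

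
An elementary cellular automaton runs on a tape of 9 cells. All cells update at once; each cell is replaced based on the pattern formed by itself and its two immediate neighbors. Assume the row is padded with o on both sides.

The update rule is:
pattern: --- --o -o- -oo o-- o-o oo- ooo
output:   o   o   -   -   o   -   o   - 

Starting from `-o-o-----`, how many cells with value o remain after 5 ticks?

7

----ooooo
oooo-----
---oooooo
ooo------
--ooooooo
count of o: 7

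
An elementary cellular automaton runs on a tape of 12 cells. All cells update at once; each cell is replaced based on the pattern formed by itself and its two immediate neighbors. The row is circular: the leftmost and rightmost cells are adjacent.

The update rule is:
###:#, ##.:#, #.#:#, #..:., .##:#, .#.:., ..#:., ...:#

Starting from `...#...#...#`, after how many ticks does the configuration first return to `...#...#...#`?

2

tick 1: .#...#...#..
tick 2: ...#...#...#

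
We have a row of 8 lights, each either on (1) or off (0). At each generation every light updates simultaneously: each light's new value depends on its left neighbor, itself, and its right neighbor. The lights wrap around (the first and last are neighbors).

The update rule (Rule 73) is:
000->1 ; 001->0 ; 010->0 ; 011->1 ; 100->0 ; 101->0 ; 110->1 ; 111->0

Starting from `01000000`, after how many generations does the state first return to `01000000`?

6

00011111
01010001
00000100
11110001
00010101
01000000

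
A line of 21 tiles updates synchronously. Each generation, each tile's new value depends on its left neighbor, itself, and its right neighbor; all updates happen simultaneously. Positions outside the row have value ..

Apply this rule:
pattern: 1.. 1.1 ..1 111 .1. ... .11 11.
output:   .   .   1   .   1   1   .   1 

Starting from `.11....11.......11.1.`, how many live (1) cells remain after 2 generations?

7

1.1.111.1.111111.1.1.
1.1...1.1......1.1.1.
count of 1: 7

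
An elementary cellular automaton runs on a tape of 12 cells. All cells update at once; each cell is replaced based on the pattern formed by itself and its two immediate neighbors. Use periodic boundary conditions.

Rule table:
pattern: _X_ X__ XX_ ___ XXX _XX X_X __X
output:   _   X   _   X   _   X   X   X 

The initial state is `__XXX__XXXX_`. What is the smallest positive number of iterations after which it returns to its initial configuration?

XXX__XXX___X
___XXX__XXXX
XXXX__XXX___
X___XXX__XXX
_XXXX__XXX__
XX___XXX__XX
__XXXX__XXX_
XXX___XXX__X
___XXXX__XXX
XXXX___XXX__
X___XXXX__XX
_XXXX___XXX_
XX___XXXX__X
__XXXX___XXX
XXX___XXXX__
X__XXXX___XX
_XXX___XXXX_
XX__XXXX___X
__XXX___XXXX
XXX__XXXX___
X__XXX___XXX
_XXX__XXXX__
XX__XXX___XX
__XXX__XXXX_

24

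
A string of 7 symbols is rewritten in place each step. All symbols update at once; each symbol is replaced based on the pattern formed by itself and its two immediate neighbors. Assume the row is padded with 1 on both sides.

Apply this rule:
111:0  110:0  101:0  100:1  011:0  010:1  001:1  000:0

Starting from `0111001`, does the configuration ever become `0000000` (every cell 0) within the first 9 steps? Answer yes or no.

yes

0000110
1001000
0111101
0000000
all cells are 0 at step 4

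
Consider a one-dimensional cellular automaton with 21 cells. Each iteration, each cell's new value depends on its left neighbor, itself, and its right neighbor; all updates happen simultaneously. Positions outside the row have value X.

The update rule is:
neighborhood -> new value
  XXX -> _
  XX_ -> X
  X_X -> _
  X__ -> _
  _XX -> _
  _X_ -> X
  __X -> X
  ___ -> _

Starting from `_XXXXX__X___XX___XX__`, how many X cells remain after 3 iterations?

_____X_XX__X_X__X_X_X
____XX__X_XX_X_XX_X__
___X_X_XX__X_X__X_X_X
count of X: 9

9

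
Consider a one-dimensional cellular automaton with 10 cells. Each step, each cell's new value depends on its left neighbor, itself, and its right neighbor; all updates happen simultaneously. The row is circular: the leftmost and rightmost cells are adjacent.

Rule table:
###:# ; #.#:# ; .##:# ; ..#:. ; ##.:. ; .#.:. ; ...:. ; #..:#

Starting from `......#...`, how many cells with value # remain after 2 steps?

step 1: .......#..
step 2: ........#.
count of #: 1

1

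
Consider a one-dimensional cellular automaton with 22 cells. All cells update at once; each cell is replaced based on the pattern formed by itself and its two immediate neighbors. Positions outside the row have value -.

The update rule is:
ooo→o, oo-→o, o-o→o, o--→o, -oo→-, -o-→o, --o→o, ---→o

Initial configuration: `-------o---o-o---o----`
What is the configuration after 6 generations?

o-oo-ooooooooooooooooo

generation 1: oooooooooooooooooooooo
generation 2: -ooooooooooooooooooooo
generation 3: o-oooooooooooooooooooo
generation 4: oo-ooooooooooooooooooo
generation 5: -oo-oooooooooooooooooo
generation 6: o-oo-ooooooooooooooooo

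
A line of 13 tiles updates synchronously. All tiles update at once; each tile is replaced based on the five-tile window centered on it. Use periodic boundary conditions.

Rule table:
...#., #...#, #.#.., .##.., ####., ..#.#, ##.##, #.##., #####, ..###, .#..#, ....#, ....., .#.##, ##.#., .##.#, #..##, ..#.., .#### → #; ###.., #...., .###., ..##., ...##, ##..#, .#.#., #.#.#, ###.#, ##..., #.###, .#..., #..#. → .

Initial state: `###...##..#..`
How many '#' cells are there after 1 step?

#...#..#..###
count of #: 6

6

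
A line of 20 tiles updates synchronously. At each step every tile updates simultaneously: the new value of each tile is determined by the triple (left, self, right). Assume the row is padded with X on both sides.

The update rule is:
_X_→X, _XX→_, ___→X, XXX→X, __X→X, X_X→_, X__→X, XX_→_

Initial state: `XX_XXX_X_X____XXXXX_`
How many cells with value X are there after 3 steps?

13

X___X__X_XXXXX_XXX__
_XXXXXXX__XXX___X_XX
__XXXXX_XX_X_XXXX__X
count of X: 13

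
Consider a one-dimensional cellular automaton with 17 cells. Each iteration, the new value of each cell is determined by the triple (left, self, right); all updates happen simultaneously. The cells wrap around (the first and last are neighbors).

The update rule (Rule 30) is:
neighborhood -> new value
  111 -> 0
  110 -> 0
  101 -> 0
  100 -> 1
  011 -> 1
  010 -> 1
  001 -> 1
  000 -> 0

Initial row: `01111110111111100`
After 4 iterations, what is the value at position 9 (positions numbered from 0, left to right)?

1

iteration 1: 11000000100000010
iteration 2: 10100001110000110
iteration 3: 10110011001001100
iteration 4: 10101110111111011
position 9 holds 1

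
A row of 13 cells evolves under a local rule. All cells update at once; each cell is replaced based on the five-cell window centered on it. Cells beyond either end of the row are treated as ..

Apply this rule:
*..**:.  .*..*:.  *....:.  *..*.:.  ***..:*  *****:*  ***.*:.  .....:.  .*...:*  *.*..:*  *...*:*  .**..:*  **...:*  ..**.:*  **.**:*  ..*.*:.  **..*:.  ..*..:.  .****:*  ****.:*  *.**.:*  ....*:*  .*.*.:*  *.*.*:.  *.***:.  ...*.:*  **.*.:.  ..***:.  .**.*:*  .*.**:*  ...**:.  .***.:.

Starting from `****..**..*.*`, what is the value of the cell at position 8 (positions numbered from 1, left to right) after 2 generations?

*

.***..**...**
...*..****.**
position 8 holds *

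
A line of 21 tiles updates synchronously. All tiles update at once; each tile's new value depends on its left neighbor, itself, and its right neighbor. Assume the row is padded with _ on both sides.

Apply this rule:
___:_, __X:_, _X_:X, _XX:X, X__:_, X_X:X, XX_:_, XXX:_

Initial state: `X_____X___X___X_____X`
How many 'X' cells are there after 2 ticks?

5

X_____X___X___X_____X  (fixed point — unchanged through tick 2)
count of X: 5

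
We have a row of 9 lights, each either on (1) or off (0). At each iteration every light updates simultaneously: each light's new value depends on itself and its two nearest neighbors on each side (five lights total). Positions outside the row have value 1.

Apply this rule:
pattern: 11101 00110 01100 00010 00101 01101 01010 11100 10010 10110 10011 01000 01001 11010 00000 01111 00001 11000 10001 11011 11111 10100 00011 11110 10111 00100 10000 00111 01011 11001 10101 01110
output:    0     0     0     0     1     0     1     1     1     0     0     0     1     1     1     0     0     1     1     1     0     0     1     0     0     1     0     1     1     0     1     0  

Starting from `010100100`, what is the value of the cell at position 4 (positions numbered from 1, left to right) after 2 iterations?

111011110
000100001
position 4 holds 1

1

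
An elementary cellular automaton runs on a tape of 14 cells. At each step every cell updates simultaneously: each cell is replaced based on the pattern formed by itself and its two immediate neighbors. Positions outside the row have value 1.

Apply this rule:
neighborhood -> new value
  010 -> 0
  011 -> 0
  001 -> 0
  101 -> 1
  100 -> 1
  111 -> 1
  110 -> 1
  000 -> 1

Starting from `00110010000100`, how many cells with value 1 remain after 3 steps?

8

10011001110010
11001100111001
11100110011100
count of 1: 8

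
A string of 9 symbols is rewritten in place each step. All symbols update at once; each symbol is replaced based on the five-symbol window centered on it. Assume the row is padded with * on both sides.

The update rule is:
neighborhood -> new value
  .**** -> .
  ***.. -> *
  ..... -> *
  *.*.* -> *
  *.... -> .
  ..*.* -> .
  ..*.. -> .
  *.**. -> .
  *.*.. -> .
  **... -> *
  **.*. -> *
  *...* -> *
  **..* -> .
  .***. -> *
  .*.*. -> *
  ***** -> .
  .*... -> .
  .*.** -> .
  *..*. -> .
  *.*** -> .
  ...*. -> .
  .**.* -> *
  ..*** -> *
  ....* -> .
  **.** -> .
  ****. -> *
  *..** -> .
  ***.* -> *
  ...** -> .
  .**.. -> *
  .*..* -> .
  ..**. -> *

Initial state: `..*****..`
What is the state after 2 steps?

step 1: ..*..**..
step 2: .....**..

.....**..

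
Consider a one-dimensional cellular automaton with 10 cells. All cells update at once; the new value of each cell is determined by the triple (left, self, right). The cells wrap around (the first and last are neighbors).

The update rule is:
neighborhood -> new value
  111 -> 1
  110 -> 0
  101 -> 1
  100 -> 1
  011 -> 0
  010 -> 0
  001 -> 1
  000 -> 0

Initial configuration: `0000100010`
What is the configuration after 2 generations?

1010101010

generation 1: 0001010101
generation 2: 1010101010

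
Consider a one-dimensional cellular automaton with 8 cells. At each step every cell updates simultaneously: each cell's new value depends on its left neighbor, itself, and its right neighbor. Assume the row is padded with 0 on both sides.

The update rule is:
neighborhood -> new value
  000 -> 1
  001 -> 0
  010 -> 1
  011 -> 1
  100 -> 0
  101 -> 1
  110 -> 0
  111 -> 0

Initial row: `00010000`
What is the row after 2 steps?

10111100

11010111
10111100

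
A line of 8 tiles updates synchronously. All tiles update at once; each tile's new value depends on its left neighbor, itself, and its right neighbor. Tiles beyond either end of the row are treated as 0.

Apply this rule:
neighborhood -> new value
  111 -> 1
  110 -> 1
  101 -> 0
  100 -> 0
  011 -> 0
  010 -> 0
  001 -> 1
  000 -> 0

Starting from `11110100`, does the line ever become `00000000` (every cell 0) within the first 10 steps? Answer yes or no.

yes

01110000
10110000
00010000
00100000
01000000
10000000
00000000
all cells are 0 at step 7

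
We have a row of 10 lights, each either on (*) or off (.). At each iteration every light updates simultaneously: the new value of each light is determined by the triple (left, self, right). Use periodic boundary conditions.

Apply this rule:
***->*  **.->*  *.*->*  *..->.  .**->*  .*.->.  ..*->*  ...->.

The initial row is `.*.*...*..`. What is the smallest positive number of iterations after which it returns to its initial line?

10

iteration 1: *.*...*...
iteration 2: .*...*...*
iteration 3: *...*...*.
iteration 4: ...*...*.*
iteration 5: ..*...*.*.
iteration 6: .*...*.*..
iteration 7: *...*.*...
iteration 8: ...*.*...*
iteration 9: ..*.*...*.
iteration 10: .*.*...*..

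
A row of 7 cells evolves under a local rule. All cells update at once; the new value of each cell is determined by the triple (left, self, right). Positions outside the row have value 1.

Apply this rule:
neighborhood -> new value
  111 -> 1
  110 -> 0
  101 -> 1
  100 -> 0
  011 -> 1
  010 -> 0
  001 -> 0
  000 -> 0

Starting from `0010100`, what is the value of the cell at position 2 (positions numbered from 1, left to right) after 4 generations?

0001000
0000000
0000000  (fixed point — unchanged through generation 4)
position 2 holds 0

0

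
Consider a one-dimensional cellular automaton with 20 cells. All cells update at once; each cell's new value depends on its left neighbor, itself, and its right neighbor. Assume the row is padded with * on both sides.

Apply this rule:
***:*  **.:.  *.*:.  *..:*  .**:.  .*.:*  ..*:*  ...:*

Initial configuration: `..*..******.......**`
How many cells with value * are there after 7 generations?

12

*****.****.*******.*
****...**...*****...
***.***..***.***.***
**...*.**.*...*...**
*.****....********.*
...**.****.******...
***....**...****.***
count of *: 12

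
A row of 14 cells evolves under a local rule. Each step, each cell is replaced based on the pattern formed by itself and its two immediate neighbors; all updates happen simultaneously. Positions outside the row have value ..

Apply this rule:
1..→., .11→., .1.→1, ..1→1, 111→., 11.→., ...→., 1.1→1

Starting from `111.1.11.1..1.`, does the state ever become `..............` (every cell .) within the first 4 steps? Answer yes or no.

...111..11.11.
..1....1..1...
.11...11.11...
1....1..1.....
step 4 is 1....1..1....., still not uniform .

no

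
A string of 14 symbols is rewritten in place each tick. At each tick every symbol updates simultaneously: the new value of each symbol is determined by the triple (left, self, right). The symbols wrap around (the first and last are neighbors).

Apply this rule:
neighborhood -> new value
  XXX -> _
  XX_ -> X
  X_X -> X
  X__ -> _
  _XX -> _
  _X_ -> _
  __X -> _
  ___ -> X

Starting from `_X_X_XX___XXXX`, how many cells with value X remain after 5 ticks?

X_X_X_X_X____X
XX_X_X_X__XX__
_XX_X_X____X__
__XX_X__XX___X
___XX____X_X__
count of X: 4

4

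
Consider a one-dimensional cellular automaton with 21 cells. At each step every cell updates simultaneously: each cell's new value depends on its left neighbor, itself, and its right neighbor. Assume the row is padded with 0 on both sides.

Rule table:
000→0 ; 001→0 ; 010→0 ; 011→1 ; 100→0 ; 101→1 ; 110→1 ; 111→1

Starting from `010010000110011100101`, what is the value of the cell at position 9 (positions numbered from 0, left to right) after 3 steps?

000000000110011100010
000000000110011100000
000000000110011100000
position 9 holds 1

1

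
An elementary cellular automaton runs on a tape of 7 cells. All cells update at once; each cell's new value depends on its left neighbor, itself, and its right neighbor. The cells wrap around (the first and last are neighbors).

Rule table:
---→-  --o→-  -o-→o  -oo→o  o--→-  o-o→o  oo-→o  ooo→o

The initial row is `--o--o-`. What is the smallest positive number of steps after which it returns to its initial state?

1

step 1: --o--o-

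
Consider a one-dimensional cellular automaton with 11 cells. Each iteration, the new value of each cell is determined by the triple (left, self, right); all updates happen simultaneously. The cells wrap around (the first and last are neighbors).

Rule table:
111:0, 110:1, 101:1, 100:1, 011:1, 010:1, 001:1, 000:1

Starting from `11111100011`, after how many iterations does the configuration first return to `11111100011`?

iteration 1: 00000111110
iteration 2: 11111100011

2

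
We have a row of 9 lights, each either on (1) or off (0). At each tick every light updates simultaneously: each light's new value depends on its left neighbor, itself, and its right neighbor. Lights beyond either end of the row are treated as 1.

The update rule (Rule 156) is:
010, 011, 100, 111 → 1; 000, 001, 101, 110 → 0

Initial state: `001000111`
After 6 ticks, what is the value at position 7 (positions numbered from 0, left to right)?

101100111
001010111
101010111
001010111  (repeats tick 2; period 2)
tick 6: 001010111
position 7 holds 1

1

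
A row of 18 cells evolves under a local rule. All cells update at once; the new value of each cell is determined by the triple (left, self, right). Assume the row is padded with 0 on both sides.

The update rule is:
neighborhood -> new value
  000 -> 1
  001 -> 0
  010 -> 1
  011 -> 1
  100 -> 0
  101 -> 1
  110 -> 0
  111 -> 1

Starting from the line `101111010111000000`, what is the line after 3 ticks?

111011111001011100

111110111110011111
111101111100011110
111011111001011100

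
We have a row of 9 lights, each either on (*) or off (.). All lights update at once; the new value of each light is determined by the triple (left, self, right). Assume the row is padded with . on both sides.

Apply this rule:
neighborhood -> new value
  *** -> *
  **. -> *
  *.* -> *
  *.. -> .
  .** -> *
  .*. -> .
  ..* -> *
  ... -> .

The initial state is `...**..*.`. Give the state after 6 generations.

******...

..***.*..
.*****...
******...
******...  (fixed point — unchanged through generation 6)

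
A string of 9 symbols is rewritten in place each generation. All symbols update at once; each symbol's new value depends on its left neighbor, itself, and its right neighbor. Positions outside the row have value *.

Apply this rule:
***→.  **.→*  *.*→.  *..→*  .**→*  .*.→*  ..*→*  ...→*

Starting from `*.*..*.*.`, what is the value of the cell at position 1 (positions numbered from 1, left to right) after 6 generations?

*

generation 1: *.****.*.
generation 2: *.*..*.*.  (repeats generation 0; period 2)
generation 6: *.*..*.*.
position 1 holds *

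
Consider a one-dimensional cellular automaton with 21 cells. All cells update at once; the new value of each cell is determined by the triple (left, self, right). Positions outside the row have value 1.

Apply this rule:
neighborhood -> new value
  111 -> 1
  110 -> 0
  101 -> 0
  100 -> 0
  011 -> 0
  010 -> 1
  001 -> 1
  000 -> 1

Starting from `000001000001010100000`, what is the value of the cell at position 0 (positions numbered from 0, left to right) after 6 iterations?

0

011111011111010101111
001110001110010100111
010100110100110101011
010101000101000101001
010101011101011101010
010101001001001001010
position 0 holds 0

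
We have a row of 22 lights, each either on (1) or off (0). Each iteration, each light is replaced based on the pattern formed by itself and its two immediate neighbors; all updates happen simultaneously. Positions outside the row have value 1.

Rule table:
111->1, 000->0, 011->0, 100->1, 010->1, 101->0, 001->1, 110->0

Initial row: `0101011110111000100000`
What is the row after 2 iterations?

0101001100010101110001
0101110010110100101010

0101110010110100101010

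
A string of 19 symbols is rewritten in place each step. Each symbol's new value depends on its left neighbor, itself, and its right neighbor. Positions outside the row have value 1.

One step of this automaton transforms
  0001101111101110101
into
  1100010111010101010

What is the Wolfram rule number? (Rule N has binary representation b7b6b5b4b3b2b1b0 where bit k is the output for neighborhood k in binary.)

position 7: 111 → 1  (bit 7 = 1)
position 4: 110 → 0  (bit 6 = 0)
position 5: 101 → 1  (bit 5 = 1)
position 0: 100 → 1  (bit 4 = 1)
position 3: 011 → 0  (bit 3 = 0)
position 16: 010 → 0  (bit 2 = 0)
position 2: 001 → 0  (bit 1 = 0)
position 1: 000 → 1  (bit 0 = 1)
bits b7..b0 = 10110001 = 177

177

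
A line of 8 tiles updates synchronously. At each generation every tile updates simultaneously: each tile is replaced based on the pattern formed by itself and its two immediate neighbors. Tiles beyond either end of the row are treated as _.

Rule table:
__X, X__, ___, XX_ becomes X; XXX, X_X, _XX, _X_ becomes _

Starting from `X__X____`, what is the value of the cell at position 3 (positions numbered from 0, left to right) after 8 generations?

generation 1: _XX_XXXX
generation 2: X_X____X
generation 3: ___XXXX_
generation 4: XXX___XX
generation 5: __XXXX_X
generation 6: XX___X__
generation 7: _XXXX_XX
generation 8: X___X__X
position 3 holds _

_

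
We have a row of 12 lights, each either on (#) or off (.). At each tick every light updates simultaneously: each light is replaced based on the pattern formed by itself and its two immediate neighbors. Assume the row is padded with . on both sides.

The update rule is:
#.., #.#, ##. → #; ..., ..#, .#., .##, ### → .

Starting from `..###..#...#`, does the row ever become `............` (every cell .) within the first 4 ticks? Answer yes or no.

no

tick 1: ....##..#...
tick 2: .....##..#..
tick 3: ......##..#.
tick 4: .......##..#
tick 4 is .......##..#, still not uniform .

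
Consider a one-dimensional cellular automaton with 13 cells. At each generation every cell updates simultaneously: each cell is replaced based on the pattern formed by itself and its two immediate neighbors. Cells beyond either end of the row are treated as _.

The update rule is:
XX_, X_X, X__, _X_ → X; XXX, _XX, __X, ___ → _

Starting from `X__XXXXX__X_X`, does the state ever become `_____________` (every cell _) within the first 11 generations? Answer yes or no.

XX_____XX_XXX
_XX_____XX__X
__XX_____XX_X
___XX_____XXX
____XX______X
_____XX_____X
______XX____X
_______XX___X
________XX__X
_________XX_X
__________XXX
generation 11 is __________XXX, still not uniform _

no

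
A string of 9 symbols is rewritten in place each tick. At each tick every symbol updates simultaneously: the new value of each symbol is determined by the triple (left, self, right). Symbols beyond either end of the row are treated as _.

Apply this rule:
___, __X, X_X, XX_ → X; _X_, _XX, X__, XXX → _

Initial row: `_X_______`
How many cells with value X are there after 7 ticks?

4

X__XXXXXX
__X_____X
XX__XXXX_
_X_X___X_
X_X__XX__
_X__X_X_X
X__X_X_X_
count of X: 4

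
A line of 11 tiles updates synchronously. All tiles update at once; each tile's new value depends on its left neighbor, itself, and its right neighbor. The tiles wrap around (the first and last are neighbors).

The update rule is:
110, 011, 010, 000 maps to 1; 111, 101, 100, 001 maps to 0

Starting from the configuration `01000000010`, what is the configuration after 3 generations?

01010101010

generation 1: 01011111010
generation 2: 01010001010
generation 3: 01010101010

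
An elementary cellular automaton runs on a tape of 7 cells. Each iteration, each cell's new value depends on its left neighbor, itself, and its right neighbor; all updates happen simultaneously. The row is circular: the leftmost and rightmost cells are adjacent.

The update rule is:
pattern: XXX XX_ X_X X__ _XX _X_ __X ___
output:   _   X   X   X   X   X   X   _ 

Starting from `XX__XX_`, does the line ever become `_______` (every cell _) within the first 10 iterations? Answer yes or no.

yes

XXXXXXX
_______
all cells are _ at iteration 2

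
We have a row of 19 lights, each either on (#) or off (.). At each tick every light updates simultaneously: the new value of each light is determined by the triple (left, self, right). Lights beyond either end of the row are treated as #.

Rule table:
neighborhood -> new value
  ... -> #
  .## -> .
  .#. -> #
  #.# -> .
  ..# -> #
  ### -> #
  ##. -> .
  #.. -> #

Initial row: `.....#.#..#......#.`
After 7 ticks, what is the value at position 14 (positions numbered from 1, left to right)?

######.###########.
#####...#########..
####.###.#######.##
###...#...#####...#
##.#######.###.###.
#...#####...#...#..
.###.###.##########
position 14 holds #

#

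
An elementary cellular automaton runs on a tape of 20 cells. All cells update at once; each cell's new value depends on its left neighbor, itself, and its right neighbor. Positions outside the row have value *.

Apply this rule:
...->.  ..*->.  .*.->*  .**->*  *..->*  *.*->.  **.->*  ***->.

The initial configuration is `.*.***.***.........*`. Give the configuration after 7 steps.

step 1: .*.*.*.*.**........*
step 2: .*.*.*.*.***.......*
step 3: .*.*.*.*.*.**......*
step 4: .*.*.*.*.*.***.....*
step 5: .*.*.*.*.*.*.**....*
step 6: .*.*.*.*.*.*.***...*
step 7: .*.*.*.*.*.*.*.**..*

.*.*.*.*.*.*.*.**..*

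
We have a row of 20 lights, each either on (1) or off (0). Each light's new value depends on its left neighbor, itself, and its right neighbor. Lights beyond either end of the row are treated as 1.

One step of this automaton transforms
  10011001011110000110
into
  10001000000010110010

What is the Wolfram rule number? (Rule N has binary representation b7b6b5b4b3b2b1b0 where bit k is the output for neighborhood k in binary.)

65

position 10: 111 → 0  (bit 7 = 0)
position 0: 110 → 1  (bit 6 = 1)
position 8: 101 → 0  (bit 5 = 0)
position 1: 100 → 0  (bit 4 = 0)
position 3: 011 → 0  (bit 3 = 0)
position 7: 010 → 0  (bit 2 = 0)
position 2: 001 → 0  (bit 1 = 0)
position 14: 000 → 1  (bit 0 = 1)
bits b7..b0 = 01000001 = 65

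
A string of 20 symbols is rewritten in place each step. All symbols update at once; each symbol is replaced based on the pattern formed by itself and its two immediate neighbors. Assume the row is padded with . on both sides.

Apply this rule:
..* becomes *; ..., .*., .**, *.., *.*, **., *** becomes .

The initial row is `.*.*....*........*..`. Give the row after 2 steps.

......*........*....

*......*........*...
......*........*....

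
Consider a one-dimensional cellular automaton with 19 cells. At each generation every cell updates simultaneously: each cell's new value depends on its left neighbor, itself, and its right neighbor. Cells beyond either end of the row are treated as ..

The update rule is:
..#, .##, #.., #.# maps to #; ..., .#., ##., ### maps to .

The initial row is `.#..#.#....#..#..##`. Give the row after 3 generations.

#.##.#.#..#.##.###.
.##.#.#.##.##.##..#
##.#.#.##.##.##.##.

##.#.#.##.##.##.##.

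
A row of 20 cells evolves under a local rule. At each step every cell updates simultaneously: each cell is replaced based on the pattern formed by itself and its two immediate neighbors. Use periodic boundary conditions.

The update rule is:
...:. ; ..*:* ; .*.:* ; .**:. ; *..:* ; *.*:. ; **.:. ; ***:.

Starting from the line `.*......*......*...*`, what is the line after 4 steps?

step 1: .**....***....***.**
step 2: ...*..*...*..*......
step 3: ..******.******.....
step 4: .*.............*....

.*.............*....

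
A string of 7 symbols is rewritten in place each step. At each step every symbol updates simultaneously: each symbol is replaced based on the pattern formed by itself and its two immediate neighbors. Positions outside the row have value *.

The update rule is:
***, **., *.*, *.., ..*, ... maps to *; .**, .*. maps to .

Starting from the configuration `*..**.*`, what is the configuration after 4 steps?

***.**.
****.**
*****.*
******.

******.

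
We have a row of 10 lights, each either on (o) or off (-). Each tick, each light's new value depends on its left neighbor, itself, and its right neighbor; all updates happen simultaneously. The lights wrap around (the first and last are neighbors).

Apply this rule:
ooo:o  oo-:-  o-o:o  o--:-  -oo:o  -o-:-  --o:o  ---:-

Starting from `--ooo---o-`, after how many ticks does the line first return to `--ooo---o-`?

10

tick 1: -ooo---o--
tick 2: ooo---o---
tick 3: oo---o---o
tick 4: o---o---oo
tick 5: ---o---ooo
tick 6: --o---ooo-
tick 7: -o---ooo--
tick 8: o---ooo---
tick 9: ---ooo---o
tick 10: --ooo---o-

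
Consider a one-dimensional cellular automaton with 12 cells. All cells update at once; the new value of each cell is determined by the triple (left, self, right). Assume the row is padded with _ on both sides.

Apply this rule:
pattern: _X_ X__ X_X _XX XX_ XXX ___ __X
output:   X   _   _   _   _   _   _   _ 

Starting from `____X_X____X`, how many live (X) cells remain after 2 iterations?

3

iteration 1: ____X_X____X  (fixed point — unchanged through iteration 2)
count of X: 3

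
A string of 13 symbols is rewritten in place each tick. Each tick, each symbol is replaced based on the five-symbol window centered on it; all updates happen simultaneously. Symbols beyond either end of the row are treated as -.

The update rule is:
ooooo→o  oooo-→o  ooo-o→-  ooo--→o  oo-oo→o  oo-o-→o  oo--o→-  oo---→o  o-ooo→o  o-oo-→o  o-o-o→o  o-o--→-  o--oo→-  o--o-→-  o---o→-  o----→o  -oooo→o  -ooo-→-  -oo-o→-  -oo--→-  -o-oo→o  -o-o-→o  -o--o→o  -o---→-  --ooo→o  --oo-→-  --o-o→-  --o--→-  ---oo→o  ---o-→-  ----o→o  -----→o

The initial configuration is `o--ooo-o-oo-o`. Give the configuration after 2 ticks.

--o-o-ooo-o--

tick 1: -o-o--oooo-o-
tick 2: --o-o-ooo-o--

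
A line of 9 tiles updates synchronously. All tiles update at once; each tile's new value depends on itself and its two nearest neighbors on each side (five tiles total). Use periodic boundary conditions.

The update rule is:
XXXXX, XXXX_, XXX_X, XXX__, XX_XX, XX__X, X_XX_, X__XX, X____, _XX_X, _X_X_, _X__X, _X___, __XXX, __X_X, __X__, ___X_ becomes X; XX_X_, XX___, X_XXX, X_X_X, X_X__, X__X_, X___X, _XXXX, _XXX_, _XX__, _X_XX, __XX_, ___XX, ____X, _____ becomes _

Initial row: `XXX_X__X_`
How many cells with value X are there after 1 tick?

3

__X__X_X_
count of X: 3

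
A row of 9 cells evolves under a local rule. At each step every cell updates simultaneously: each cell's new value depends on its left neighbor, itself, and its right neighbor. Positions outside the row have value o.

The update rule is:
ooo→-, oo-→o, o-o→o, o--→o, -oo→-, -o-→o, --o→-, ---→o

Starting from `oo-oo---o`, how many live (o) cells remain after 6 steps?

6

-oo-ooo--
o-oo--oo-
oo-oo--oo
-oo-oo---
o-oo-ooo-
oo-oo--oo
count of o: 6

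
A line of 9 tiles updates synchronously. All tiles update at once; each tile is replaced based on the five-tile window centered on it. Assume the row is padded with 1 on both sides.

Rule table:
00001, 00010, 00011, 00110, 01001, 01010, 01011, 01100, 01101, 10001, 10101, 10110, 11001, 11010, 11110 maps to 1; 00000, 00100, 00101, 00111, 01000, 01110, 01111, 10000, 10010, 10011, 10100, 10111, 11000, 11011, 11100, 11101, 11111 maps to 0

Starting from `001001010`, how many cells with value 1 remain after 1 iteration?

5

iteration 1: 100100111
count of 1: 5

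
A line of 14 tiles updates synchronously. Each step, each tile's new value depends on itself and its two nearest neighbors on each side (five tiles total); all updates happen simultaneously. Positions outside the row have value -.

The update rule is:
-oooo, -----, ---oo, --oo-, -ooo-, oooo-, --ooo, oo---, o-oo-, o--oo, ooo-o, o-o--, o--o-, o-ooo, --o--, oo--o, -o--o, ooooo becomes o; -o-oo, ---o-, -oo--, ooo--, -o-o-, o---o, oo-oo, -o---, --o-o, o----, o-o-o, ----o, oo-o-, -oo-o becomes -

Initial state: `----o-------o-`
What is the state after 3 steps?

oo--o--ooo--o-
o-ooooooo-ooo-
--ooooooo-oo-o

--ooooooo-oo-o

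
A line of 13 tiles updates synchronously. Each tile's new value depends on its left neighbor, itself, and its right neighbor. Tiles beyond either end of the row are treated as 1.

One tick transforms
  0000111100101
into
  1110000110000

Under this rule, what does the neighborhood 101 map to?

0

At position 11 the neighborhood is 101; the next row has 0 there.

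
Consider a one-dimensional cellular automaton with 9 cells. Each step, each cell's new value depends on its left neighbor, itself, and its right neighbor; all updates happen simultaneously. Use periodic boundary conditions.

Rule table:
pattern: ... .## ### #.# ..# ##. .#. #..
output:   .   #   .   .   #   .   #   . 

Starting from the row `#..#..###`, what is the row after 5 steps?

..##...##

..##.##..
.##..#...
##..##...
#..##...#
..##...##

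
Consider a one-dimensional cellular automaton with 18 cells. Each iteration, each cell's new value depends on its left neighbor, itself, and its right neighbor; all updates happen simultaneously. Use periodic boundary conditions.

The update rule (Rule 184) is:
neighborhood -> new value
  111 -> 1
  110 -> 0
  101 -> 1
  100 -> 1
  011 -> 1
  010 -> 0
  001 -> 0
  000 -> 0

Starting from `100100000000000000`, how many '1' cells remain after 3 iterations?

2

iteration 1: 010010000000000000
iteration 2: 001001000000000000
iteration 3: 000100100000000000
count of 1: 2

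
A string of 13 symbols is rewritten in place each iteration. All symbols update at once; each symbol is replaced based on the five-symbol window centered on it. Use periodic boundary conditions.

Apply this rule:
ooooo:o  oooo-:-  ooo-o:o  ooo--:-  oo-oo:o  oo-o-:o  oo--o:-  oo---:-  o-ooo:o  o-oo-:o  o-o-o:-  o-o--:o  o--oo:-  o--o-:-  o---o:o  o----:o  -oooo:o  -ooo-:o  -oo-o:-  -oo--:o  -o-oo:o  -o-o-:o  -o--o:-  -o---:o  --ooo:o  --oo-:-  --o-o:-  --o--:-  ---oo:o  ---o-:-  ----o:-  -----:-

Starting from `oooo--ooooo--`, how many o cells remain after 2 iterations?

iteration 1: oo----ooo----
iteration 2: -o-o-ooo--o-o
count of o: 7

7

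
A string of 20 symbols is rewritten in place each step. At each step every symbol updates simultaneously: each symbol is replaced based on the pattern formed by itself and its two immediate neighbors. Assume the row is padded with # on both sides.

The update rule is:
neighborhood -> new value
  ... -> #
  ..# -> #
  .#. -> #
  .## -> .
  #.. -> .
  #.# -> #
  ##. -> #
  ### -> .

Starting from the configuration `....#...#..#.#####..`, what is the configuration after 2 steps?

.####.###.###....#.#
#...##..##..#.#####.

#...##..##..#.#####.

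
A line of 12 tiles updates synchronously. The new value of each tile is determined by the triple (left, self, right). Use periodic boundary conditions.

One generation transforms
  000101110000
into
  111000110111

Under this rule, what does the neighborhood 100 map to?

0

At position 8 the neighborhood is 100; the next row has 0 there.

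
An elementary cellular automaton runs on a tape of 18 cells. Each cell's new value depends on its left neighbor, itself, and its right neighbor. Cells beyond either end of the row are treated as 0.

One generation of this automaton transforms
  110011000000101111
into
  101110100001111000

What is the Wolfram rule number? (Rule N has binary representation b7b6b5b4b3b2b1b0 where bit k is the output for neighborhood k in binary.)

62

position 15: 111 → 0  (bit 7 = 0)
position 1: 110 → 0  (bit 6 = 0)
position 13: 101 → 1  (bit 5 = 1)
position 2: 100 → 1  (bit 4 = 1)
position 0: 011 → 1  (bit 3 = 1)
position 12: 010 → 1  (bit 2 = 1)
position 3: 001 → 1  (bit 1 = 1)
position 7: 000 → 0  (bit 0 = 0)
bits b7..b0 = 00111110 = 62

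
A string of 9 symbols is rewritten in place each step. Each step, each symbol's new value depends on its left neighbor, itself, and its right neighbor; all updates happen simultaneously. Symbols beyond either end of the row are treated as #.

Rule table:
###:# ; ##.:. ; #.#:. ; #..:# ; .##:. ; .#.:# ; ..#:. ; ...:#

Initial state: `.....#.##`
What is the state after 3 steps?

####.#..#
###..##..
##.#...#.

##.#...#.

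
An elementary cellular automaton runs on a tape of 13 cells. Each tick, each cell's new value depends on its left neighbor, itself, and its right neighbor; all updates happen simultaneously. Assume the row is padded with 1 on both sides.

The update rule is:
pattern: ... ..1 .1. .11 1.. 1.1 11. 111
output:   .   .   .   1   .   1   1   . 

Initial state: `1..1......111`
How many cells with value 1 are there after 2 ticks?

1.........1..
1............
count of 1: 1

1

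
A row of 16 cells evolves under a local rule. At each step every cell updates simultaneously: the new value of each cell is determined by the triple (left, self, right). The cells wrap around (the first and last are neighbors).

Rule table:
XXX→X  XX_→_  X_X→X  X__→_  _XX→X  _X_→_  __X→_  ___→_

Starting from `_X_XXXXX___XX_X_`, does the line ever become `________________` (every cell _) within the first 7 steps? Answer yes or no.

yes

__XXXXX____X_X__
__XXXX______X___
__XXX___________
__XX____________
__X_____________
________________
all cells are _ at step 6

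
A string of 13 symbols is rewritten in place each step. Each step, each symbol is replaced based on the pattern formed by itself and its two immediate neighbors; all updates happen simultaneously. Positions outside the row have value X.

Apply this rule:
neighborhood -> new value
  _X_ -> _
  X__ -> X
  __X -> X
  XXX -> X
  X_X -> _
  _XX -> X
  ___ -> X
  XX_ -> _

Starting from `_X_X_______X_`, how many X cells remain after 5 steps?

step 1: ____XXXXXXX__
step 2: XXXXXXXXXX_XX
step 3: XXXXXXXXX__XX
step 4: XXXXXXXX_XXXX
step 5: XXXXXXX__XXXX
count of X: 11

11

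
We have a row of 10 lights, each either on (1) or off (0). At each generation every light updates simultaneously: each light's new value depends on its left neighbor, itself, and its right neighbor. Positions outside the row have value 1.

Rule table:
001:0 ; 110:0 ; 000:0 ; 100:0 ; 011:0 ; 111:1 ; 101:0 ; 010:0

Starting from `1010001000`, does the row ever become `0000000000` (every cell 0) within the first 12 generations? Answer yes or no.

generation 1: 0000000000
all cells are 0 at generation 1

yes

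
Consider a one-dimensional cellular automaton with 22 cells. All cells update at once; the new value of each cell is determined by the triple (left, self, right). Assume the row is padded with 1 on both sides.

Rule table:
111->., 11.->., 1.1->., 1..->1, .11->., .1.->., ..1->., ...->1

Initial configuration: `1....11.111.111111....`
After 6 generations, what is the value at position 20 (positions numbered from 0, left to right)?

.

generation 1: .111..............111.
generation 2: ....1111111111111.....
generation 3: 111..............1111.
generation 4: ...1111111111111......
generation 5: 11..............11111.
generation 6: ..1111111111111.......
position 20 holds .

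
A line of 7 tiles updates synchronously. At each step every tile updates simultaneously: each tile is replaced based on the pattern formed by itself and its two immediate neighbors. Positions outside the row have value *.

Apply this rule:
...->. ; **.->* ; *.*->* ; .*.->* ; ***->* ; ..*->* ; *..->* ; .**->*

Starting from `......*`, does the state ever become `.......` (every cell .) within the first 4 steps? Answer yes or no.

*....**
**..***
*******
*******
step 4 is *******, still not uniform .

no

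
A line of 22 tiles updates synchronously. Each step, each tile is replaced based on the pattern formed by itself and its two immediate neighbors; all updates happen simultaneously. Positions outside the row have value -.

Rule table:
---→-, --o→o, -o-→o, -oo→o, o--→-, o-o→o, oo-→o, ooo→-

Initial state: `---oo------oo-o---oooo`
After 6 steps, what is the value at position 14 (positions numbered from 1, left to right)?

o

--ooo-----ooooo--oo--o
-oo-o----oo---o-ooo-oo
ooooo---ooo--oooo-oooo
o---o--oo-o-oo--ooo--o
o--oo-oooooooo-oo-o-oo
o-ooooo------ooooooooo
position 14 holds o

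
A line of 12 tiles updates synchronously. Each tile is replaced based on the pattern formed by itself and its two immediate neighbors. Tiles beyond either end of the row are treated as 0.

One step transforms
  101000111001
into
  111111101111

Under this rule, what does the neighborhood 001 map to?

1

At position 5 the neighborhood is 001; the next row has 1 there.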